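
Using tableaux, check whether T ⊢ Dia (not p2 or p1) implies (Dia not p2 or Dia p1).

Yes, valid

Tableau for the negation not (Dia (not p2 or p1) implies (Dia not p2 or Dia p1)):
1. not (Dia (not p2 or p1) implies (Dia not p2 or Dia p1)), w0
2. Dia (not p2 or p1), w0
3. not (Dia not p2 or Dia p1), w0
4. not Dia not p2, w0
5. not Dia p1, w0
6. p2, w0
7. not p1, w0
8. not p2 or p1, w1
9. p2, w1
10. not p1, w1
11. p1, w1
Accessibility: w0Rw0, w0Rw1, w1Rw1
Branch closes: p1 and not p1 both at w1.
All branches of the negation close; one closing branch shown above.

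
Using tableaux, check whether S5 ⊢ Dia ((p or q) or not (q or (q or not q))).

Tableau for the negation not Dia ((p or q) or not (q or (q or not q))):
1. not Dia ((p or q) or not (q or (q or not q))), w0
2. not ((p or q) or not (q or (q or not q))), w0   [neg-Dia-rule on 1 via w0Rw0]
3. not (p or q), w0   [neg-or-rule on 2]
4. q or (q or not q), w0   [neg-or-rule on 2]
5. not p, w0   [neg-or-rule on 3]
6. not q, w0   [neg-or-rule on 3]
7. q or not q, w0   [or-rule on 4 (branches; this branch)]
Accessibility: w0Rw0
The negation has an open branch (countermodel exists).

Invalid (countermodel exists)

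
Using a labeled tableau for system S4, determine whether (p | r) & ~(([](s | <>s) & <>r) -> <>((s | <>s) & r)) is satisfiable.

1. (p | r) & ~(([](s | <>s) & <>r) -> <>((s | <>s) & r)), u
2. p | r, u
3. ~(([](s | <>s) & <>r) -> <>((s | <>s) & r)), u
4. [](s | <>s) & <>r, u
5. ~<>((s | <>s) & r), u
6. [](s | <>s), u
7. <>r, u
8. ~((s | <>s) & r), u
9. s | <>s, u
10. p, u
11. ~r, u
12. <>s, u
13. r, v
14. ~((s | <>s) & r), v
15. s | <>s, v
16. ~(s | <>s), v
17. ~s, v
18. ~<>s, v
19. <>s, v
20. s, w
21. ~((s | <>s) & r), w
22. s | <>s, w
23. ~r, w
24. <>s, w
25. s, x
26. ~((s | <>s) & r), x
27. s | <>s, x
28. ~s, x
Accessibility: uRu, uRv, uRw, uRx, vRv, vRx, wRw, xRx
Branch closes: s and ~s both at x.
(One branch shown.) All branches close.

Unsatisfiable (every branch closes)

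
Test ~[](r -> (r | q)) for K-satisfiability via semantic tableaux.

Unsatisfiable (every branch closes)

1. ~[](r -> (r | q)), w0
2. ~(r -> (r | q)), w1
3. r, w1
4. ~(r | q), w1
5. ~r, w1
6. ~q, w1
Accessibility: w0Rw1
Branch closes: r and ~r both at w1.
All branches of the tableau close; one closing branch shown above.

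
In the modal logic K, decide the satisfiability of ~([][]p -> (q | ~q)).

1. ~([][]p -> (q | ~q)), w0
2. [][]p, w0   [~->-rule on 1]
3. ~(q | ~q), w0   [~->-rule on 1]
4. ~q, w0   [~|-rule on 3]
5. q, w0   [~|-rule on 3]
Branch closes: q and ~q both at w0.
(One branch shown.) All branches close.

No, unsatisfiable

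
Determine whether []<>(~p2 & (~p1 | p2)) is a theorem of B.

Tableau for the negation ~[]<>(~p2 & (~p1 | p2)):
1. ~[]<>(~p2 & (~p1 | p2)), w0
2. ~<>(~p2 & (~p1 | p2)), w1
3. ~(~p2 & (~p1 | p2)), w0
4. ~(~p2 & (~p1 | p2)), w1
5. ~(~p1 | p2), w0
6. p1, w0
7. ~p2, w0
8. ~(~p1 | p2), w1
9. p1, w1
10. ~p2, w1
Accessibility: w0Rw0, w0Rw1, w1Rw0, w1Rw1
The negation has an open branch (countermodel exists).

No, not valid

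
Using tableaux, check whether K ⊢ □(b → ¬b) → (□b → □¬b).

Valid in K

Tableau for the negation ¬(□(b → ¬b) → (□b → □¬b)):
1. ¬(□(b → ¬b) → (□b → □¬b)), u
2. □(b → ¬b), u   [¬→-rule on 1]
3. ¬(□b → □¬b), u   [¬→-rule on 1]
4. □b, u   [¬→-rule on 3]
5. ¬□¬b, u   [¬→-rule on 3]
6. b, v   [¬□-rule on 5: fresh world v, uRv]
7. b → ¬b, v   [□-rule on 2 via uRv]
8. ¬b, v   [→-rule on 7 (branches; this branch)]
Accessibility: uRv
Branch closes: b and ¬b both at v.
All branches of the negation close; one closing branch shown above.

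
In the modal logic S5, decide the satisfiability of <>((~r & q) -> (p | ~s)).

1. <>((~r & q) -> (p | ~s)), w0
2. (~r & q) -> (p | ~s), w1
3. p | ~s, w1
4. ~s, w1
Accessibility: w0Rw0, w0Rw1, w1Rw0, w1Rw1

Satisfiable (open branch found)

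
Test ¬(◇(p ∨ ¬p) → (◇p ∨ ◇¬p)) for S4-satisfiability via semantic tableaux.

Unsatisfiable (every branch closes)

1. ¬(◇(p ∨ ¬p) → (◇p ∨ ◇¬p)), u
2. ◇(p ∨ ¬p), u   [¬→-rule on 1]
3. ¬(◇p ∨ ◇¬p), u   [¬→-rule on 1]
4. ¬◇p, u   [¬∨-rule on 3]
5. ¬◇¬p, u   [¬∨-rule on 3]
6. ¬p, u   [¬◇-rule on 4 via uRu]
7. p, u   [¬◇-rule on 5 via uRu]
Accessibility: uRu
Branch closes: p and ¬p both at u.
Every branch closes; the branch above is one of them.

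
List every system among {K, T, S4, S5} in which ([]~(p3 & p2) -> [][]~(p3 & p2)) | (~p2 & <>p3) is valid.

S4, S5

T-tableau for the negation ~(([]~(p3 & p2) -> [][]~(p3 & p2)) | (~p2 & <>p3)):
1. ~(([]~(p3 & p2) -> [][]~(p3 & p2)) | (~p2 & <>p3)), w0
2. ~([]~(p3 & p2) -> [][]~(p3 & p2)), w0
3. ~(~p2 & <>p3), w0
4. []~(p3 & p2), w0
5. ~[][]~(p3 & p2), w0
6. ~(p3 & p2), w0
7. ~<>p3, w0
8. ~p3, w0
9. ~p2, w0
10. ~[]~(p3 & p2), w1
11. ~(p3 & p2), w1
12. ~p3, w1
13. ~p2, w1
14. p3 & p2, w2
15. p3, w2
16. p2, w2
Accessibility: w0Rw0, w0Rw1, w1Rw1, w1Rw2, w2Rw2
Complete open branch: countermodel on a T-frame, so not valid in T, nor in K (the same frame is also a K-frame).
S4-tableau for the negation ~(([]~(p3 & p2) -> [][]~(p3 & p2)) | (~p2 & <>p3)):
1. ~(([]~(p3 & p2) -> [][]~(p3 & p2)) | (~p2 & <>p3)), w0
2. ~([]~(p3 & p2) -> [][]~(p3 & p2)), w0
3. ~(~p2 & <>p3), w0
4. []~(p3 & p2), w0
5. ~[][]~(p3 & p2), w0
6. ~(p3 & p2), w0
7. ~<>p3, w0
8. ~p3, w0
9. ~p2, w0
10. ~[]~(p3 & p2), w1
11. ~(p3 & p2), w1
12. ~p3, w1
13. ~p2, w1
14. p3 & p2, w2
15. p3, w2
16. p2, w2
17. ~(p3 & p2), w2
18. ~p3, w2
Accessibility: w0Rw0, w0Rw1, w0Rw2, w1Rw1, w1Rw2, w2Rw2
Branch closes: p3 and ~p3 both at w2.
Every branch closes (one shown): valid in S4, hence also in S5 (every theorem of S4 is a theorem of S5).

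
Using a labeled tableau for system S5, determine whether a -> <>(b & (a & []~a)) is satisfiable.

Satisfiable

1. a -> <>(b & (a & []~a)), 0
2. ~a, 0   [->-rule on 1 (branches; this branch)]
Accessibility: 0R0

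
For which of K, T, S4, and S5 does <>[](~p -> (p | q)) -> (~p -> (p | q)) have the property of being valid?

S5

S4-tableau for the negation ~(<>[](~p -> (p | q)) -> (~p -> (p | q))):
1. ~(<>[](~p -> (p | q)) -> (~p -> (p | q))), 0
2. <>[](~p -> (p | q)), 0   [~->-rule on 1]
3. ~(~p -> (p | q)), 0   [~->-rule on 1]
4. ~p, 0   [~->-rule on 3]
5. ~(p | q), 0   [~->-rule on 3]
6. ~q, 0   [~|-rule on 5]
7. [](~p -> (p | q)), 1   [<>-rule on 2: fresh world 1, 0R1]
8. ~p -> (p | q), 1   [[]-rule on 7 via 1R1]
9. p | q, 1   [->-rule on 8 (branches; this branch)]
10. q, 1   [|-rule on 9 (branches; this branch)]
Accessibility: 0R0, 0R1, 1R1
Complete open branch: countermodel on an S4-frame, so not valid in S4, nor in K, T (the same frame is also a K-frame and a T-frame).
S5-tableau for the negation ~(<>[](~p -> (p | q)) -> (~p -> (p | q))):
1. ~(<>[](~p -> (p | q)) -> (~p -> (p | q))), 0
2. <>[](~p -> (p | q)), 0   [~->-rule on 1]
3. ~(~p -> (p | q)), 0   [~->-rule on 1]
4. ~p, 0   [~->-rule on 3]
5. ~(p | q), 0   [~->-rule on 3]
6. ~q, 0   [~|-rule on 5]
7. [](~p -> (p | q)), 1   [<>-rule on 2: fresh world 1, 0R1]
8. ~p -> (p | q), 0   [[]-rule on 7 via 1R0]
9. ~p -> (p | q), 1   [[]-rule on 7 via 1R1]
10. p | q, 0   [->-rule on 8 (branches; this branch)]
11. p | q, 1   [->-rule on 9 (branches; this branch)]
12. q, 0   [|-rule on 10 (branches; this branch)]
Accessibility: 0R0, 0R1, 1R0, 1R1
Branch closes: q and ~q both at 0.
Every branch closes (one shown): valid in S5.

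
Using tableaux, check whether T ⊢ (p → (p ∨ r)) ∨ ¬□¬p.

Tableau for the negation ¬((p → (p ∨ r)) ∨ ¬□¬p):
1. ¬((p → (p ∨ r)) ∨ ¬□¬p), 0
2. ¬(p → (p ∨ r)), 0   [¬∨-rule on 1]
3. □¬p, 0   [¬∨-rule on 1]
4. p, 0   [¬→-rule on 2]
5. ¬(p ∨ r), 0   [¬→-rule on 2]
6. ¬p, 0   [¬∨-rule on 5]
7. ¬r, 0   [¬∨-rule on 5]
Accessibility: 0R0
Branch closes: p and ¬p both at 0.
Every branch of the negation's tableau closes; the branch above is one of them.

Valid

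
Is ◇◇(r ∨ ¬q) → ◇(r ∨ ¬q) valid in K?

Not valid

Tableau for the negation ¬(◇◇(r ∨ ¬q) → ◇(r ∨ ¬q)):
1. ¬(◇◇(r ∨ ¬q) → ◇(r ∨ ¬q)), 0
2. ◇◇(r ∨ ¬q), 0   [¬→-rule on 1]
3. ¬◇(r ∨ ¬q), 0   [¬→-rule on 1]
4. ◇(r ∨ ¬q), 1   [◇-rule on 2: fresh world 1, 0R1]
5. ¬(r ∨ ¬q), 1   [¬◇-rule on 3 via 0R1]
6. ¬r, 1   [¬∨-rule on 5]
7. q, 1   [¬∨-rule on 5]
8. r ∨ ¬q, 2   [◇-rule on 4: fresh world 2, 1R2]
9. ¬q, 2   [∨-rule on 8 (branches; this branch)]
Accessibility: 0R1, 1R2
The negation has an open branch (countermodel exists).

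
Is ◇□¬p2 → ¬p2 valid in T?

Not valid

Tableau for the negation ¬(◇□¬p2 → ¬p2):
1. ¬(◇□¬p2 → ¬p2), w0
2. ◇□¬p2, w0
3. p2, w0
4. □¬p2, w1
5. ¬p2, w1
Accessibility: w0Rw0, w0Rw1, w1Rw1
The negation has an open branch (countermodel exists).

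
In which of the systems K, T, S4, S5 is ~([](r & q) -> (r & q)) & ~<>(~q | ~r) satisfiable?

K

K-tableau for the formula:
1. ~([](r & q) -> (r & q)) & ~<>(~q | ~r), u
2. ~([](r & q) -> (r & q)), u   [&-rule on 1]
3. ~<>(~q | ~r), u   [&-rule on 1]
4. [](r & q), u   [~->-rule on 2]
5. ~(r & q), u   [~->-rule on 2]
6. ~q, u   [~&-rule on 5 (branches; this branch)]
Complete open branch: satisfiable in K.
T-tableau for the formula:
1. ~([](r & q) -> (r & q)) & ~<>(~q | ~r), u
2. ~([](r & q) -> (r & q)), u   [&-rule on 1]
3. ~<>(~q | ~r), u   [&-rule on 1]
4. [](r & q), u   [~->-rule on 2]
5. ~(r & q), u   [~->-rule on 2]
6. ~(~q | ~r), u   [~<>-rule on 3 via uRu]
7. q, u   [~|-rule on 6]
8. r, u   [~|-rule on 6]
9. r & q, u   [[]-rule on 4 via uRu]
10. ~q, u   [~&-rule on 5 (branches; this branch)]
Accessibility: uRu
Branch closes: q and ~q both at u.
Every branch closes (one shown): unsatisfiable in T, hence also in S4, S5 (every S4/S5-frame is a T-frame).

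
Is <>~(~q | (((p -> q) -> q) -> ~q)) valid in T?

Tableau for the negation ~<>~(~q | (((p -> q) -> q) -> ~q)):
1. ~<>~(~q | (((p -> q) -> q) -> ~q)), w0
2. ~q | (((p -> q) -> q) -> ~q), w0
3. ((p -> q) -> q) -> ~q, w0
4. ~q, w0
Accessibility: w0Rw0
The negation has an open branch (countermodel exists).

No, not valid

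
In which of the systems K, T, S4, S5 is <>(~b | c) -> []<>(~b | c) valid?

S5

S4-tableau for the negation ~(<>(~b | c) -> []<>(~b | c)):
1. ~(<>(~b | c) -> []<>(~b | c)), 0
2. <>(~b | c), 0   [~->-rule on 1]
3. ~[]<>(~b | c), 0   [~->-rule on 1]
4. ~b | c, 1   [<>-rule on 2: fresh world 1, 0R1]
5. c, 1   [|-rule on 4 (branches; this branch)]
6. ~<>(~b | c), 2   [~[]-rule on 3: fresh world 2, 0R2]
7. ~(~b | c), 2   [~<>-rule on 6 via 2R2]
8. b, 2   [~|-rule on 7]
9. ~c, 2   [~|-rule on 7]
Accessibility: 0R0, 0R1, 0R2, 1R1, 2R2
Complete open branch: countermodel on an S4-frame, so not valid in S4, nor in K, T (the same frame is also a K-frame and a T-frame).
S5-tableau for the negation ~(<>(~b | c) -> []<>(~b | c)):
1. ~(<>(~b | c) -> []<>(~b | c)), 0
2. <>(~b | c), 0   [~->-rule on 1]
3. ~[]<>(~b | c), 0   [~->-rule on 1]
4. ~b | c, 1   [<>-rule on 2: fresh world 1, 0R1]
5. c, 1   [|-rule on 4 (branches; this branch)]
6. ~<>(~b | c), 2   [~[]-rule on 3: fresh world 2, 0R2]
7. ~(~b | c), 0   [~<>-rule on 6 via 2R0]
8. b, 0   [~|-rule on 7]
9. ~c, 0   [~|-rule on 7]
10. ~(~b | c), 1   [~<>-rule on 6 via 2R1]
11. b, 1   [~|-rule on 10]
12. ~c, 1   [~|-rule on 10]
Accessibility: 0R0, 0R1, 0R2, 1R0, 1R1, 1R2, 2R0, 2R1, 2R2
Branch closes: c and ~c both at 1.
Every branch closes (one shown): valid in S5.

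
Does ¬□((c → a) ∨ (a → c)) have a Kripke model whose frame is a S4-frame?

1. ¬□((c → a) ∨ (a → c)), 0
2. ¬((c → a) ∨ (a → c)), 1   [¬□-rule on 1: fresh world 1, 0R1]
3. ¬(c → a), 1   [¬∨-rule on 2]
4. ¬(a → c), 1   [¬∨-rule on 2]
5. c, 1   [¬→-rule on 3]
6. ¬a, 1   [¬→-rule on 3]
7. a, 1   [¬→-rule on 4]
8. ¬c, 1   [¬→-rule on 4]
Accessibility: 0R0, 0R1, 1R1
Branch closes: a and ¬a both at 1.
All branches of the tableau close; one closing branch shown above.

No, unsatisfiable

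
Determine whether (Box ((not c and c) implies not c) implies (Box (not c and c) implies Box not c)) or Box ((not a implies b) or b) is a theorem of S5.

Tableau for the negation not ((Box ((not c and c) implies not c) implies (Box (not c and c) implies Box not c)) or Box ((not a implies b) or b)):
1. not ((Box ((not c and c) implies not c) implies (Box (not c and c) implies Box not c)) or Box ((not a implies b) or b)), u
2. not (Box ((not c and c) implies not c) implies (Box (not c and c) implies Box not c)), u   [neg-or-rule on 1]
3. not Box ((not a implies b) or b), u   [neg-or-rule on 1]
4. Box ((not c and c) implies not c), u   [neg-implies-rule on 2]
5. not (Box (not c and c) implies Box not c), u   [neg-implies-rule on 2]
6. Box (not c and c), u   [neg-implies-rule on 5]
7. not Box not c, u   [neg-implies-rule on 5]
8. (not c and c) implies not c, u   [Box-rule on 4 via uRu]
9. not c and c, u   [Box-rule on 6 via uRu]
10. not c, u   [and-rule on 9]
11. c, u   [and-rule on 9]
Accessibility: uRu
Branch closes: c and not c both at u.
Every branch of the negation's tableau closes; the branch above is one of them.

Valid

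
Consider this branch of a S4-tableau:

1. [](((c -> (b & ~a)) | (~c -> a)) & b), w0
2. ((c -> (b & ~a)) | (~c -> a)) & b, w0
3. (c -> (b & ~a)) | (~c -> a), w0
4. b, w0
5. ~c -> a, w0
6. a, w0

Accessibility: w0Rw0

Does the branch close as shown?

No atom appears with both signs at the same world.

Not closed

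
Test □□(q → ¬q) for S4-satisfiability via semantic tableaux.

1. □□(q → ¬q), u
2. □(q → ¬q), u
3. q → ¬q, u
4. ¬q, u
Accessibility: uRu

Satisfiable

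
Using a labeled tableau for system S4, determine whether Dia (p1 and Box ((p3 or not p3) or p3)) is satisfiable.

1. Dia (p1 and Box ((p3 or not p3) or p3)), u
2. p1 and Box ((p3 or not p3) or p3), v
3. p1, v
4. Box ((p3 or not p3) or p3), v
5. (p3 or not p3) or p3, v
6. p3, v
Accessibility: uRu, uRv, vRv

Satisfiable (open branch found)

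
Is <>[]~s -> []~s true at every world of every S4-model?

Tableau for the negation ~(<>[]~s -> []~s):
1. ~(<>[]~s -> []~s), u
2. <>[]~s, u
3. ~[]~s, u
4. []~s, v
5. ~s, v
6. s, w
Accessibility: uRu, uRv, uRw, vRv, wRw
The negation has an open branch (countermodel exists).

Invalid (countermodel exists)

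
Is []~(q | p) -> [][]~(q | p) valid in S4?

Tableau for the negation ~([]~(q | p) -> [][]~(q | p)):
1. ~([]~(q | p) -> [][]~(q | p)), w0
2. []~(q | p), w0   [~->-rule on 1]
3. ~[][]~(q | p), w0   [~->-rule on 1]
4. ~(q | p), w0   [[]-rule on 2 via w0Rw0]
5. ~q, w0   [~|-rule on 4]
6. ~p, w0   [~|-rule on 4]
7. ~[]~(q | p), w1   [~[]-rule on 3: fresh world w1, w0Rw1]
8. ~(q | p), w1   [[]-rule on 2 via w0Rw1]
9. ~q, w1   [~|-rule on 8]
10. ~p, w1   [~|-rule on 8]
11. q | p, w2   [~[]-rule on 7: fresh world w2, w1Rw2]
12. ~(q | p), w2   [[]-rule on 2 via w0Rw2]
13. ~q, w2   [~|-rule on 12]
14. ~p, w2   [~|-rule on 12]
15. p, w2   [|-rule on 11 (branches; this branch)]
Accessibility: w0Rw0, w0Rw1, w0Rw2, w1Rw1, w1Rw2, w2Rw2
Branch closes: p and ~p both at w2.
All branches of the negation close; one closing branch shown above.

Valid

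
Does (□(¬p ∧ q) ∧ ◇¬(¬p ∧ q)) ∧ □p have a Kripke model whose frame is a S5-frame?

No, unsatisfiable

1. (□(¬p ∧ q) ∧ ◇¬(¬p ∧ q)) ∧ □p, 0
2. □(¬p ∧ q) ∧ ◇¬(¬p ∧ q), 0
3. □p, 0
4. □(¬p ∧ q), 0
5. ◇¬(¬p ∧ q), 0
6. p, 0
7. ¬p ∧ q, 0
8. ¬p, 0
9. q, 0
Accessibility: 0R0
Branch closes: p and ¬p both at 0.
Every branch closes; the branch above is one of them.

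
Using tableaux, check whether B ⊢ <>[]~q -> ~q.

Tableau for the negation ~(<>[]~q -> ~q):
1. ~(<>[]~q -> ~q), 0
2. <>[]~q, 0   [~->-rule on 1]
3. q, 0   [~->-rule on 1]
4. []~q, 1   [<>-rule on 2: fresh world 1, 0R1]
5. ~q, 0   [[]-rule on 4 via 1R0]
Accessibility: 0R0, 0R1, 1R0, 1R1
Branch closes: q and ~q both at 0.
All branches of the negation close; one closing branch shown above.

Yes, valid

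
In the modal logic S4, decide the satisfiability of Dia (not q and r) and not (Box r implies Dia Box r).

1. Dia (not q and r) and not (Box r implies Dia Box r), 0
2. Dia (not q and r), 0
3. not (Box r implies Dia Box r), 0
4. Box r, 0
5. not Dia Box r, 0
6. r, 0
7. not Box r, 0
8. not q and r, 1
9. not q, 1
10. r, 1
11. not Box r, 1
12. not r, 2
13. r, 2
Accessibility: 0R0, 0R1, 0R2, 1R1, 2R2
Branch closes: r and not r both at 2.
All branches of the tableau close; one closing branch shown above.

Unsatisfiable (every branch closes)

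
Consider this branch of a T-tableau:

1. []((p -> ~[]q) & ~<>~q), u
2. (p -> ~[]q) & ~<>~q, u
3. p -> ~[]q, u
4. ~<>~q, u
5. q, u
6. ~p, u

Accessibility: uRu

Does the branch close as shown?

Open

No atom appears with both signs at the same world.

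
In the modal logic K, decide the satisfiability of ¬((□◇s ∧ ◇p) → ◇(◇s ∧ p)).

1. ¬((□◇s ∧ ◇p) → ◇(◇s ∧ p)), w0
2. □◇s ∧ ◇p, w0   [¬→-rule on 1]
3. ¬◇(◇s ∧ p), w0   [¬→-rule on 1]
4. □◇s, w0   [∧-rule on 2]
5. ◇p, w0   [∧-rule on 2]
6. p, w1   [◇-rule on 5: fresh world w1, w0Rw1]
7. ¬(◇s ∧ p), w1   [¬◇-rule on 3 via w0Rw1]
8. ◇s, w1   [□-rule on 4 via w0Rw1]
9. ¬◇s, w1   [¬∧-rule on 7 (branches; this branch)]
10. s, w2   [◇-rule on 8: fresh world w2, w1Rw2]
11. ¬s, w2   [¬◇-rule on 9 via w1Rw2]
Accessibility: w0Rw1, w1Rw2
Branch closes: s and ¬s both at w2.
All branches of the tableau close; one closing branch shown above.

Unsatisfiable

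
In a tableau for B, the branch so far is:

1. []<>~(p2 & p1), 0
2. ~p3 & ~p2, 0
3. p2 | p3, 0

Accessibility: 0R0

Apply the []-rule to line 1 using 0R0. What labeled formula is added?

<>~(p2 & p1), 0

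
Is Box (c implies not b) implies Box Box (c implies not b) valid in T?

Invalid (countermodel exists)

Tableau for the negation not (Box (c implies not b) implies Box Box (c implies not b)):
1. not (Box (c implies not b) implies Box Box (c implies not b)), u
2. Box (c implies not b), u
3. not Box Box (c implies not b), u
4. c implies not b, u
5. not b, u
6. not Box (c implies not b), v
7. c implies not b, v
8. not b, v
9. not (c implies not b), w
10. c, w
11. b, w
Accessibility: uRu, uRv, vRv, vRw, wRw
The negation has an open branch (countermodel exists).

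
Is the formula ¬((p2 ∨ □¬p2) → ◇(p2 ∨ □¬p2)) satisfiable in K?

Satisfiable (open branch found)

1. ¬((p2 ∨ □¬p2) → ◇(p2 ∨ □¬p2)), u
2. p2 ∨ □¬p2, u
3. ¬◇(p2 ∨ □¬p2), u
4. □¬p2, u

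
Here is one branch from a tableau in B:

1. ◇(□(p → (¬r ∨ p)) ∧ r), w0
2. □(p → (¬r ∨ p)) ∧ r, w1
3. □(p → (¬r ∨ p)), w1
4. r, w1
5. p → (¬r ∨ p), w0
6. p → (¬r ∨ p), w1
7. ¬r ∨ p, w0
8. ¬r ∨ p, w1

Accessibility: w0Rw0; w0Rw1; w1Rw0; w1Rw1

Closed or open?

No, open

No atom appears with both signs at the same world.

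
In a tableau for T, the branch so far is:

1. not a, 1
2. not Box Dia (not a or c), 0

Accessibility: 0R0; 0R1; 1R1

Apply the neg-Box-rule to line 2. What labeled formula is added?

a fresh world 2 with 0R2, and not Dia (not a or c) at 2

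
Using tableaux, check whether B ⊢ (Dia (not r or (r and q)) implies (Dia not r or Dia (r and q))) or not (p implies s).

Tableau for the negation not ((Dia (not r or (r and q)) implies (Dia not r or Dia (r and q))) or not (p implies s)):
1. not ((Dia (not r or (r and q)) implies (Dia not r or Dia (r and q))) or not (p implies s)), u
2. not (Dia (not r or (r and q)) implies (Dia not r or Dia (r and q))), u
3. p implies s, u
4. Dia (not r or (r and q)), u
5. not (Dia not r or Dia (r and q)), u
6. not Dia not r, u
7. not Dia (r and q), u
8. r, u
9. not (r and q), u
10. s, u
11. not q, u
12. not r or (r and q), v
13. r, v
14. not (r and q), v
15. r and q, v
16. q, v
17. not q, v
Accessibility: uRu, uRv, vRu, vRv
Branch closes: q and not q both at v.
All branches of the negation close; one closing branch shown above.

Valid in B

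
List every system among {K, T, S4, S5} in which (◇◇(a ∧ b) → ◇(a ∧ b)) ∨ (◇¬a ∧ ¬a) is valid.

T-tableau for the negation ¬((◇◇(a ∧ b) → ◇(a ∧ b)) ∨ (◇¬a ∧ ¬a)):
1. ¬((◇◇(a ∧ b) → ◇(a ∧ b)) ∨ (◇¬a ∧ ¬a)), u
2. ¬(◇◇(a ∧ b) → ◇(a ∧ b)), u   [¬∨-rule on 1]
3. ¬(◇¬a ∧ ¬a), u   [¬∨-rule on 1]
4. ◇◇(a ∧ b), u   [¬→-rule on 2]
5. ¬◇(a ∧ b), u   [¬→-rule on 2]
6. ¬(a ∧ b), u   [¬◇-rule on 5 via uRu]
7. a, u   [¬∧-rule on 3 (branches; this branch)]
8. ¬b, u   [¬∧-rule on 6 (branches; this branch)]
9. ◇(a ∧ b), v   [◇-rule on 4: fresh world v, uRv]
10. ¬(a ∧ b), v   [¬◇-rule on 5 via uRv]
11. ¬b, v   [¬∧-rule on 10 (branches; this branch)]
12. a ∧ b, w   [◇-rule on 9: fresh world w, vRw]
13. a, w   [∧-rule on 12]
14. b, w   [∧-rule on 12]
Accessibility: uRu, uRv, vRv, vRw, wRw
Complete open branch: countermodel on a T-frame, so not valid in T, nor in K (the same frame is also a K-frame).
S4-tableau for the negation ¬((◇◇(a ∧ b) → ◇(a ∧ b)) ∨ (◇¬a ∧ ¬a)):
1. ¬((◇◇(a ∧ b) → ◇(a ∧ b)) ∨ (◇¬a ∧ ¬a)), u
2. ¬(◇◇(a ∧ b) → ◇(a ∧ b)), u   [¬∨-rule on 1]
3. ¬(◇¬a ∧ ¬a), u   [¬∨-rule on 1]
4. ◇◇(a ∧ b), u   [¬→-rule on 2]
5. ¬◇(a ∧ b), u   [¬→-rule on 2]
6. ¬(a ∧ b), u   [¬◇-rule on 5 via uRu]
7. ¬◇¬a, u   [¬∧-rule on 3 (branches; this branch)]
8. a, u   [¬◇-rule on 7 via uRu]
9. ¬b, u   [¬∧-rule on 6 (branches; this branch)]
10. ◇(a ∧ b), v   [◇-rule on 4: fresh world v, uRv]
11. ¬(a ∧ b), v   [¬◇-rule on 5 via uRv]
12. a, v   [¬◇-rule on 7 via uRv]
13. ¬b, v   [¬∧-rule on 11 (branches; this branch)]
14. a ∧ b, w   [◇-rule on 10: fresh world w, vRw]
15. a, w   [∧-rule on 14]
16. b, w   [∧-rule on 14]
17. ¬(a ∧ b), w   [¬◇-rule on 5 via uRw]
18. ¬b, w   [¬∧-rule on 17 (branches; this branch)]
Accessibility: uRu, uRv, uRw, vRv, vRw, wRw
Branch closes: b and ¬b both at w.
Every branch closes (one shown): valid in S4, hence also in S5 (every theorem of S4 is a theorem of S5).

S4, S5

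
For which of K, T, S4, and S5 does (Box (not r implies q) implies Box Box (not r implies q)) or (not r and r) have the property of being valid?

S4, S5

S4-tableau for the negation not ((Box (not r implies q) implies Box Box (not r implies q)) or (not r and r)):
1. not ((Box (not r implies q) implies Box Box (not r implies q)) or (not r and r)), 0
2. not (Box (not r implies q) implies Box Box (not r implies q)), 0
3. not (not r and r), 0
4. Box (not r implies q), 0
5. not Box Box (not r implies q), 0
6. not r implies q, 0
7. not r, 0
8. q, 0
9. not Box (not r implies q), 1
10. not r implies q, 1
11. q, 1
12. not (not r implies q), 2
13. not r, 2
14. not q, 2
15. not r implies q, 2
16. q, 2
Accessibility: 0R0, 0R1, 0R2, 1R1, 1R2, 2R2
Branch closes: q and not q both at 2.
Every branch closes (one shown): valid in S4, hence also in S5 (every theorem of S4 is a theorem of S5).
T-tableau for the negation not ((Box (not r implies q) implies Box Box (not r implies q)) or (not r and r)):
1. not ((Box (not r implies q) implies Box Box (not r implies q)) or (not r and r)), 0
2. not (Box (not r implies q) implies Box Box (not r implies q)), 0
3. not (not r and r), 0
4. Box (not r implies q), 0
5. not Box Box (not r implies q), 0
6. not r implies q, 0
7. not r, 0
8. q, 0
9. not Box (not r implies q), 1
10. not r implies q, 1
11. q, 1
12. not (not r implies q), 2
13. not r, 2
14. not q, 2
Accessibility: 0R0, 0R1, 1R1, 1R2, 2R2
Complete open branch: countermodel on a T-frame, so not valid in T, nor in K (the same frame is also a K-frame).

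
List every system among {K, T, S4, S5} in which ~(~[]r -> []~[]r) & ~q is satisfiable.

S5-tableau for the formula:
1. ~(~[]r -> []~[]r) & ~q, w0
2. ~(~[]r -> []~[]r), w0
3. ~q, w0
4. ~[]r, w0
5. ~[]~[]r, w0
6. ~r, w1
7. []r, w2
8. r, w0
9. r, w1
Accessibility: w0Rw0, w0Rw1, w0Rw2, w1Rw0, w1Rw1, w1Rw2, w2Rw0, w2Rw1, w2Rw2
Branch closes: r and ~r both at w1.
Every branch closes (one shown): unsatisfiable in S5.
S4-tableau for the formula:
1. ~(~[]r -> []~[]r) & ~q, w0
2. ~(~[]r -> []~[]r), w0
3. ~q, w0
4. ~[]r, w0
5. ~[]~[]r, w0
6. ~r, w1
7. []r, w2
8. r, w2
Accessibility: w0Rw0, w0Rw1, w0Rw2, w1Rw1, w2Rw2
Complete open branch: satisfiable in S4, hence also in K, T (this S4-model is also a K-model and a T-model).

K, T, S4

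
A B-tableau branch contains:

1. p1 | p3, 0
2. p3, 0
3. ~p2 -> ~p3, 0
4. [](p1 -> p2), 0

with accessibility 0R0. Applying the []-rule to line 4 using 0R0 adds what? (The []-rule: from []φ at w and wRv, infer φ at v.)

p1 -> p2, 0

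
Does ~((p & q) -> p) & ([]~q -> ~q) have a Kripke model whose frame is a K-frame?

1. ~((p & q) -> p) & ([]~q -> ~q), w0
2. ~((p & q) -> p), w0
3. []~q -> ~q, w0
4. p & q, w0
5. ~p, w0
6. p, w0
7. q, w0
Branch closes: p and ~p both at w0.
All branches of the tableau close; one closing branch shown above.

Unsatisfiable (every branch closes)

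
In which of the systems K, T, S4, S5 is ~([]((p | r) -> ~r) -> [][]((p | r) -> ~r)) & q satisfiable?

T-tableau for the formula:
1. ~([]((p | r) -> ~r) -> [][]((p | r) -> ~r)) & q, u
2. ~([]((p | r) -> ~r) -> [][]((p | r) -> ~r)), u   [&-rule on 1]
3. q, u   [&-rule on 1]
4. []((p | r) -> ~r), u   [~->-rule on 2]
5. ~[][]((p | r) -> ~r), u   [~->-rule on 2]
6. (p | r) -> ~r, u   [[]-rule on 4 via uRu]
7. ~r, u   [->-rule on 6 (branches; this branch)]
8. ~[]((p | r) -> ~r), v   [~[]-rule on 5: fresh world v, uRv]
9. (p | r) -> ~r, v   [[]-rule on 4 via uRv]
10. ~r, v   [->-rule on 9 (branches; this branch)]
11. ~((p | r) -> ~r), w   [~[]-rule on 8: fresh world w, vRw]
12. p | r, w   [~->-rule on 11]
13. r, w   [~->-rule on 11]
Accessibility: uRu, uRv, vRv, vRw, wRw
Complete open branch: satisfiable in T, hence also in K (this T-model is also a K-model).
S4-tableau for the formula:
1. ~([]((p | r) -> ~r) -> [][]((p | r) -> ~r)) & q, u
2. ~([]((p | r) -> ~r) -> [][]((p | r) -> ~r)), u   [&-rule on 1]
3. q, u   [&-rule on 1]
4. []((p | r) -> ~r), u   [~->-rule on 2]
5. ~[][]((p | r) -> ~r), u   [~->-rule on 2]
6. (p | r) -> ~r, u   [[]-rule on 4 via uRu]
7. ~(p | r), u   [->-rule on 6 (branches; this branch)]
8. ~p, u   [~|-rule on 7]
9. ~r, u   [~|-rule on 7]
10. ~[]((p | r) -> ~r), v   [~[]-rule on 5: fresh world v, uRv]
11. (p | r) -> ~r, v   [[]-rule on 4 via uRv]
12. ~(p | r), v   [->-rule on 11 (branches; this branch)]
13. ~p, v   [~|-rule on 12]
14. ~r, v   [~|-rule on 12]
15. ~((p | r) -> ~r), w   [~[]-rule on 10: fresh world w, vRw]
16. p | r, w   [~->-rule on 15]
17. r, w   [~->-rule on 15]
18. (p | r) -> ~r, w   [[]-rule on 4 via uRw]
19. ~(p | r), w   [->-rule on 18 (branches; this branch)]
20. ~p, w   [~|-rule on 19]
21. ~r, w   [~|-rule on 19]
Accessibility: uRu, uRv, uRw, vRv, vRw, wRw
Branch closes: r and ~r both at w.
Every branch closes (one shown): unsatisfiable in S4, hence also in S5 (every S5-frame is an S4-frame).

K, T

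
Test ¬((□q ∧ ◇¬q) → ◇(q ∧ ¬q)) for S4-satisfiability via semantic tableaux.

1. ¬((□q ∧ ◇¬q) → ◇(q ∧ ¬q)), w0
2. □q ∧ ◇¬q, w0   [¬→-rule on 1]
3. ¬◇(q ∧ ¬q), w0   [¬→-rule on 1]
4. □q, w0   [∧-rule on 2]
5. ◇¬q, w0   [∧-rule on 2]
6. ¬(q ∧ ¬q), w0   [¬◇-rule on 3 via w0Rw0]
7. q, w0   [□-rule on 4 via w0Rw0]
8. ¬q, w1   [◇-rule on 5: fresh world w1, w0Rw1]
9. ¬(q ∧ ¬q), w1   [¬◇-rule on 3 via w0Rw1]
10. q, w1   [□-rule on 4 via w0Rw1]
Accessibility: w0Rw0, w0Rw1, w1Rw1
Branch closes: q and ¬q both at w1.
All branches of the tableau close; one closing branch shown above.

No, unsatisfiable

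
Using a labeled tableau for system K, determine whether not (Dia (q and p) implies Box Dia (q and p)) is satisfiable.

Satisfiable

1. not (Dia (q and p) implies Box Dia (q and p)), 0
2. Dia (q and p), 0   [neg-implies-rule on 1]
3. not Box Dia (q and p), 0   [neg-implies-rule on 1]
4. q and p, 1   [Dia-rule on 2: fresh world 1, 0R1]
5. q, 1   [and-rule on 4]
6. p, 1   [and-rule on 4]
7. not Dia (q and p), 2   [neg-Box-rule on 3: fresh world 2, 0R2]
Accessibility: 0R1, 0R2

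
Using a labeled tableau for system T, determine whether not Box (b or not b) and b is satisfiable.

1. not Box (b or not b) and b, 0
2. not Box (b or not b), 0
3. b, 0
4. not (b or not b), 1
5. not b, 1
6. b, 1
Accessibility: 0R0, 0R1, 1R1
Branch closes: b and not b both at 1.
All branches of the tableau close; one closing branch shown above.

No, unsatisfiable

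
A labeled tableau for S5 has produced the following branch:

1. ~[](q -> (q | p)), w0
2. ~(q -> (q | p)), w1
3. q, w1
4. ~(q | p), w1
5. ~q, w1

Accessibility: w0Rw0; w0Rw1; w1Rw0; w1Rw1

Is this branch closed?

Both q and ~q appear at w1.

Yes, closed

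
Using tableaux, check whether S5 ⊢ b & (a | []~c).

Tableau for the negation ~(b & (a | []~c)):
1. ~(b & (a | []~c)), w0
2. ~(a | []~c), w0
3. ~a, w0
4. ~[]~c, w0
5. c, w1
Accessibility: w0Rw0, w0Rw1, w1Rw0, w1Rw1
The negation has an open branch (countermodel exists).

Not valid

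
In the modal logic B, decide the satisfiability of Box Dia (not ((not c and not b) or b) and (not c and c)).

1. Box Dia (not ((not c and not b) or b) and (not c and c)), u
2. Dia (not ((not c and not b) or b) and (not c and c)), u
3. not ((not c and not b) or b) and (not c and c), v
4. not ((not c and not b) or b), v
5. not c and c, v
6. not (not c and not b), v
7. not b, v
8. not c, v
9. c, v
Accessibility: uRu, uRv, vRu, vRv
Branch closes: c and not c both at v.
Every branch closes; the branch above is one of them.

Unsatisfiable (every branch closes)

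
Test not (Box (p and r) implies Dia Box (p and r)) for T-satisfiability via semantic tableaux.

Unsatisfiable (every branch closes)

1. not (Box (p and r) implies Dia Box (p and r)), u
2. Box (p and r), u
3. not Dia Box (p and r), u
4. p and r, u
5. p, u
6. r, u
7. not Box (p and r), u
8. not (p and r), v
9. p and r, v
10. p, v
11. r, v
12. not Box (p and r), v
13. not r, v
Accessibility: uRu, uRv, vRv
Branch closes: r and not r both at v.
Every branch closes; the branch above is one of them.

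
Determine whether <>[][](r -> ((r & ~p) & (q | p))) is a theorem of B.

Tableau for the negation ~<>[][](r -> ((r & ~p) & (q | p))):
1. ~<>[][](r -> ((r & ~p) & (q | p))), 0
2. ~[][](r -> ((r & ~p) & (q | p))), 0
3. ~[](r -> ((r & ~p) & (q | p))), 1
4. ~[][](r -> ((r & ~p) & (q | p))), 1
5. ~(r -> ((r & ~p) & (q | p))), 2
6. r, 2
7. ~((r & ~p) & (q | p)), 2
8. ~(q | p), 2
9. ~q, 2
10. ~p, 2
11. ~[](r -> ((r & ~p) & (q | p))), 3
12. ~(r -> ((r & ~p) & (q | p))), 4
13. r, 4
14. ~((r & ~p) & (q | p)), 4
15. ~(q | p), 4
16. ~q, 4
17. ~p, 4
Accessibility: 0R0, 0R1, 1R0, 1R1, 1R2, 1R3, 2R1, 2R2, 3R1, 3R3, 3R4, 4R3, 4R4
The negation has an open branch (countermodel exists).

Invalid (countermodel exists)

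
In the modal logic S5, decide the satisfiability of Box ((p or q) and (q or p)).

Satisfiable

1. Box ((p or q) and (q or p)), 0
2. (p or q) and (q or p), 0   [Box-rule on 1 via 0R0]
3. p or q, 0   [and-rule on 2]
4. q or p, 0   [and-rule on 2]
5. q, 0   [or-rule on 3 (branches; this branch)]
6. p, 0   [or-rule on 4 (branches; this branch)]
Accessibility: 0R0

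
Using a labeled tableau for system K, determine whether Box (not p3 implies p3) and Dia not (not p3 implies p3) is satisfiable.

1. Box (not p3 implies p3) and Dia not (not p3 implies p3), 0
2. Box (not p3 implies p3), 0   [and-rule on 1]
3. Dia not (not p3 implies p3), 0   [and-rule on 1]
4. not (not p3 implies p3), 1   [Dia-rule on 3: fresh world 1, 0R1]
5. not p3, 1   [neg-implies-rule on 4]
6. not p3 implies p3, 1   [Box-rule on 2 via 0R1]
7. p3, 1   [implies-rule on 6 (branches; this branch)]
Accessibility: 0R1
Branch closes: p3 and not p3 both at 1.
All branches of the tableau close; one closing branch shown above.

Unsatisfiable (every branch closes)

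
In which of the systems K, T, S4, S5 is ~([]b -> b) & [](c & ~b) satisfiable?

K

T-tableau for the formula:
1. ~([]b -> b) & [](c & ~b), w0
2. ~([]b -> b), w0
3. [](c & ~b), w0
4. []b, w0
5. ~b, w0
6. c & ~b, w0
7. c, w0
8. b, w0
Accessibility: w0Rw0
Branch closes: b and ~b both at w0.
Every branch closes (one shown): unsatisfiable in T, hence also in S4, S5 (every S4/S5-frame is a T-frame).
K-tableau for the formula:
1. ~([]b -> b) & [](c & ~b), w0
2. ~([]b -> b), w0
3. [](c & ~b), w0
4. []b, w0
5. ~b, w0
Complete open branch: satisfiable in K.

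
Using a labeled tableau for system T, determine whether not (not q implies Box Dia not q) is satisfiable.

Satisfiable (open branch found)

1. not (not q implies Box Dia not q), w0
2. not q, w0   [neg-implies-rule on 1]
3. not Box Dia not q, w0   [neg-implies-rule on 1]
4. not Dia not q, w1   [neg-Box-rule on 3: fresh world w1, w0Rw1]
5. q, w1   [neg-Dia-rule on 4 via w1Rw1]
Accessibility: w0Rw0, w0Rw1, w1Rw1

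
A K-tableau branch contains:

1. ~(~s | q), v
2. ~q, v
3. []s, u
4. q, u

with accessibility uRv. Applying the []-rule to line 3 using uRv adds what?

s, v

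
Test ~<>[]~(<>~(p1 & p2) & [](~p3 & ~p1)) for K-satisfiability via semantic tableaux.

1. ~<>[]~(<>~(p1 & p2) & [](~p3 & ~p1)), 0

Satisfiable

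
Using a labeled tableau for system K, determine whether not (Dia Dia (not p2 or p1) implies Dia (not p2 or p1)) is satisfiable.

1. not (Dia Dia (not p2 or p1) implies Dia (not p2 or p1)), 0
2. Dia Dia (not p2 or p1), 0
3. not Dia (not p2 or p1), 0
4. Dia (not p2 or p1), 1
5. not (not p2 or p1), 1
6. p2, 1
7. not p1, 1
8. not p2 or p1, 2
9. p1, 2
Accessibility: 0R1, 1R2

Satisfiable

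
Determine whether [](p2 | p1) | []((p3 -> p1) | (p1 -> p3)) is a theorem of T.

Yes, valid

Tableau for the negation ~([](p2 | p1) | []((p3 -> p1) | (p1 -> p3))):
1. ~([](p2 | p1) | []((p3 -> p1) | (p1 -> p3))), u
2. ~[](p2 | p1), u
3. ~[]((p3 -> p1) | (p1 -> p3)), u
4. ~(p2 | p1), v
5. ~p2, v
6. ~p1, v
7. ~((p3 -> p1) | (p1 -> p3)), w
8. ~(p3 -> p1), w
9. ~(p1 -> p3), w
10. p3, w
11. ~p1, w
12. p1, w
13. ~p3, w
Accessibility: uRu, uRv, uRw, vRv, wRw
Branch closes: p1 and ~p1 both at w.
All branches of the negation close; one closing branch shown above.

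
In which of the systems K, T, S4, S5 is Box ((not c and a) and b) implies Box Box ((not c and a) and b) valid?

S4, S5

T-tableau for the negation not (Box ((not c and a) and b) implies Box Box ((not c and a) and b)):
1. not (Box ((not c and a) and b) implies Box Box ((not c and a) and b)), u
2. Box ((not c and a) and b), u
3. not Box Box ((not c and a) and b), u
4. (not c and a) and b, u
5. not c and a, u
6. b, u
7. not c, u
8. a, u
9. not Box ((not c and a) and b), v
10. (not c and a) and b, v
11. not c and a, v
12. b, v
13. not c, v
14. a, v
15. not ((not c and a) and b), w
16. not b, w
Accessibility: uRu, uRv, vRv, vRw, wRw
Complete open branch: countermodel on a T-frame, so not valid in T, nor in K (the same frame is also a K-frame).
S4-tableau for the negation not (Box ((not c and a) and b) implies Box Box ((not c and a) and b)):
1. not (Box ((not c and a) and b) implies Box Box ((not c and a) and b)), u
2. Box ((not c and a) and b), u
3. not Box Box ((not c and a) and b), u
4. (not c and a) and b, u
5. not c and a, u
6. b, u
7. not c, u
8. a, u
9. not Box ((not c and a) and b), v
10. (not c and a) and b, v
11. not c and a, v
12. b, v
13. not c, v
14. a, v
15. not ((not c and a) and b), w
16. (not c and a) and b, w
17. not c and a, w
18. b, w
19. not c, w
20. a, w
21. not (not c and a), w
22. not a, w
Accessibility: uRu, uRv, uRw, vRv, vRw, wRw
Branch closes: a and not a both at w.
Every branch closes (one shown): valid in S4, hence also in S5 (every theorem of S4 is a theorem of S5).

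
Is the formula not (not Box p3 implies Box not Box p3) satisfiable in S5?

1. not (not Box p3 implies Box not Box p3), 0
2. not Box p3, 0
3. not Box not Box p3, 0
4. not p3, 1
5. Box p3, 2
6. p3, 0
7. p3, 1
Accessibility: 0R0, 0R1, 0R2, 1R0, 1R1, 1R2, 2R0, 2R1, 2R2
Branch closes: p3 and not p3 both at 1.
All branches of the tableau close; one closing branch shown above.

Unsatisfiable (every branch closes)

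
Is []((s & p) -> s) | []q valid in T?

Yes, valid

Tableau for the negation ~([]((s & p) -> s) | []q):
1. ~([]((s & p) -> s) | []q), 0
2. ~[]((s & p) -> s), 0   [~|-rule on 1]
3. ~[]q, 0   [~|-rule on 1]
4. ~((s & p) -> s), 1   [~[]-rule on 2: fresh world 1, 0R1]
5. s & p, 1   [~->-rule on 4]
6. ~s, 1   [~->-rule on 4]
7. s, 1   [&-rule on 5]
8. p, 1   [&-rule on 5]
Accessibility: 0R0, 0R1, 1R1
Branch closes: s and ~s both at 1.
Every branch of the negation's tableau closes; the branch above is one of them.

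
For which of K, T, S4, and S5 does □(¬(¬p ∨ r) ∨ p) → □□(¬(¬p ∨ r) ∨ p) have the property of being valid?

S4, S5

S4-tableau for the negation ¬(□(¬(¬p ∨ r) ∨ p) → □□(¬(¬p ∨ r) ∨ p)):
1. ¬(□(¬(¬p ∨ r) ∨ p) → □□(¬(¬p ∨ r) ∨ p)), 0
2. □(¬(¬p ∨ r) ∨ p), 0
3. ¬□□(¬(¬p ∨ r) ∨ p), 0
4. ¬(¬p ∨ r) ∨ p, 0
5. ¬(¬p ∨ r), 0
6. p, 0
7. ¬r, 0
8. ¬□(¬(¬p ∨ r) ∨ p), 1
9. ¬(¬p ∨ r) ∨ p, 1
10. ¬(¬p ∨ r), 1
11. p, 1
12. ¬r, 1
13. ¬(¬(¬p ∨ r) ∨ p), 2
14. ¬p ∨ r, 2
15. ¬p, 2
16. ¬(¬p ∨ r) ∨ p, 2
17. r, 2
18. ¬(¬p ∨ r), 2
19. p, 2
20. ¬r, 2
Accessibility: 0R0, 0R1, 0R2, 1R1, 1R2, 2R2
Branch closes: p and ¬p both at 2.
Every branch closes (one shown): valid in S4, hence also in S5 (every theorem of S4 is a theorem of S5).
T-tableau for the negation ¬(□(¬(¬p ∨ r) ∨ p) → □□(¬(¬p ∨ r) ∨ p)):
1. ¬(□(¬(¬p ∨ r) ∨ p) → □□(¬(¬p ∨ r) ∨ p)), 0
2. □(¬(¬p ∨ r) ∨ p), 0
3. ¬□□(¬(¬p ∨ r) ∨ p), 0
4. ¬(¬p ∨ r) ∨ p, 0
5. p, 0
6. ¬□(¬(¬p ∨ r) ∨ p), 1
7. ¬(¬p ∨ r) ∨ p, 1
8. p, 1
9. ¬(¬(¬p ∨ r) ∨ p), 2
10. ¬p ∨ r, 2
11. ¬p, 2
12. r, 2
Accessibility: 0R0, 0R1, 1R1, 1R2, 2R2
Complete open branch: countermodel on a T-frame, so not valid in T, nor in K (the same frame is also a K-frame).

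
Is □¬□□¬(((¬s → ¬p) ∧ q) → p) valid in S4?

Invalid (countermodel exists)

Tableau for the negation ¬□¬□□¬(((¬s → ¬p) ∧ q) → p):
1. ¬□¬□□¬(((¬s → ¬p) ∧ q) → p), 0
2. □□¬(((¬s → ¬p) ∧ q) → p), 1   [¬□-rule on 1: fresh world 1, 0R1]
3. □¬(((¬s → ¬p) ∧ q) → p), 1   [□-rule on 2 via 1R1]
4. ¬(((¬s → ¬p) ∧ q) → p), 1   [□-rule on 3 via 1R1]
5. (¬s → ¬p) ∧ q, 1   [¬→-rule on 4]
6. ¬p, 1   [¬→-rule on 4]
7. ¬s → ¬p, 1   [∧-rule on 5]
8. q, 1   [∧-rule on 5]
Accessibility: 0R0, 0R1, 1R1
The negation has an open branch (countermodel exists).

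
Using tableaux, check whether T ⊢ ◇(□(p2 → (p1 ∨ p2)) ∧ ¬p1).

No, not valid

Tableau for the negation ¬◇(□(p2 → (p1 ∨ p2)) ∧ ¬p1):
1. ¬◇(□(p2 → (p1 ∨ p2)) ∧ ¬p1), w0
2. ¬(□(p2 → (p1 ∨ p2)) ∧ ¬p1), w0
3. p1, w0
Accessibility: w0Rw0
The negation has an open branch (countermodel exists).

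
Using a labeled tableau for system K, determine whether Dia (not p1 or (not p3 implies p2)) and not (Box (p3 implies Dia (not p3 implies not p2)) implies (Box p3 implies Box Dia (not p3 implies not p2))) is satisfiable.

1. Dia (not p1 or (not p3 implies p2)) and not (Box (p3 implies Dia (not p3 implies not p2)) implies (Box p3 implies Box Dia (not p3 implies not p2))), u
2. Dia (not p1 or (not p3 implies p2)), u   [and-rule on 1]
3. not (Box (p3 implies Dia (not p3 implies not p2)) implies (Box p3 implies Box Dia (not p3 implies not p2))), u   [and-rule on 1]
4. Box (p3 implies Dia (not p3 implies not p2)), u   [neg-implies-rule on 3]
5. not (Box p3 implies Box Dia (not p3 implies not p2)), u   [neg-implies-rule on 3]
6. Box p3, u   [neg-implies-rule on 5]
7. not Box Dia (not p3 implies not p2), u   [neg-implies-rule on 5]
8. not p1 or (not p3 implies p2), v   [Dia-rule on 2: fresh world v, uRv]
9. p3 implies Dia (not p3 implies not p2), v   [Box-rule on 4 via uRv]
10. p3, v   [Box-rule on 6 via uRv]
11. not p3 implies p2, v   [or-rule on 8 (branches; this branch)]
12. Dia (not p3 implies not p2), v   [implies-rule on 9 (branches; this branch)]
13. p2, v   [implies-rule on 11 (branches; this branch)]
14. not Dia (not p3 implies not p2), w   [neg-Box-rule on 7: fresh world w, uRw]
15. p3 implies Dia (not p3 implies not p2), w   [Box-rule on 4 via uRw]
16. p3, w   [Box-rule on 6 via uRw]
17. Dia (not p3 implies not p2), w   [implies-rule on 15 (branches; this branch)]
18. not p3 implies not p2, x   [Dia-rule on 12: fresh world x, vRx]
19. not p2, x   [implies-rule on 18 (branches; this branch)]
20. not p3 implies not p2, y   [Dia-rule on 17: fresh world y, wRy]
21. not (not p3 implies not p2), y   [neg-Dia-rule on 14 via wRy]
22. not p3, y   [neg-implies-rule on 21]
23. p2, y   [neg-implies-rule on 21]
24. not p2, y   [implies-rule on 20 (branches; this branch)]
Accessibility: uRv, uRw, vRx, wRy
Branch closes: p2 and not p2 both at y.
(One branch shown.) All branches close.

No, unsatisfiable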